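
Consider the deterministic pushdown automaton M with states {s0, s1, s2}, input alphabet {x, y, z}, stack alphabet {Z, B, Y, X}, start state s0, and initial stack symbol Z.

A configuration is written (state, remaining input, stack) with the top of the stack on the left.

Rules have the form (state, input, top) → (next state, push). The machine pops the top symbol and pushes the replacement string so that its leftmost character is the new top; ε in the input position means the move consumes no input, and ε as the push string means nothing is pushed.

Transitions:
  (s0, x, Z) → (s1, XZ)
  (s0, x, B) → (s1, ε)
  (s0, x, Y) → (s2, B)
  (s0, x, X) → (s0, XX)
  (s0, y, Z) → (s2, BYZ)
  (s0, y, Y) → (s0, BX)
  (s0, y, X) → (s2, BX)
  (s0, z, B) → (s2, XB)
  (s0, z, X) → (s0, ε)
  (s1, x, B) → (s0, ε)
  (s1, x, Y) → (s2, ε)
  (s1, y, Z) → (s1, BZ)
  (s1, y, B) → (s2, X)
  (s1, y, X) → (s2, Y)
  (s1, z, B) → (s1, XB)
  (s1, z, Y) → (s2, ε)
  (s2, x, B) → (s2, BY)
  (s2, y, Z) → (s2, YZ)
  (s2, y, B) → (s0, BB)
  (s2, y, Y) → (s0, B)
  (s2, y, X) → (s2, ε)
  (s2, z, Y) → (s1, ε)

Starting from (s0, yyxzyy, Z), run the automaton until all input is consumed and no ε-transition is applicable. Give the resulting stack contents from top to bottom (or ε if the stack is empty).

BBYZ

(s0, yyxzyy, Z)
  read y, top Z: go to s2, push BYZ → (s2, yxzyy, BYZ)
  read y, top B: go to s0, push BB → (s0, xzyy, BBYZ)
  read x, top B: go to s1, push ε → (s1, zyy, BYZ)
  read z, top B: go to s1, push XB → (s1, yy, XBYZ)
  read y, top X: go to s2, push Y → (s2, y, YBYZ)
  read y, top Y: go to s0, push B → (s0, ε, BBYZ)
All input consumed in state s0 with stack BBYZ.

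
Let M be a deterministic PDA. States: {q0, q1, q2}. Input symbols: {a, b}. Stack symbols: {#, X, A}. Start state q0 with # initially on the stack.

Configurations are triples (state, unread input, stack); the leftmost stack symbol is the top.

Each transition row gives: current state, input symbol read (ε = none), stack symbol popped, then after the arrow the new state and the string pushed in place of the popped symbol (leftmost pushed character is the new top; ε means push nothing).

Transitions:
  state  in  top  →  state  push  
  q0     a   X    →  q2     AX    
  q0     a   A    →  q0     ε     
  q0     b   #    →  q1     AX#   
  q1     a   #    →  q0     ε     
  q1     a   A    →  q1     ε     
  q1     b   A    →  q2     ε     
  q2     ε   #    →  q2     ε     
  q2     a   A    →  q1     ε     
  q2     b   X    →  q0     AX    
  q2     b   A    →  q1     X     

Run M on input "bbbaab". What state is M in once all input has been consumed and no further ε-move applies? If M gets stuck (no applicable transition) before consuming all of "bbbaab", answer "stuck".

(q0, bbbaab, #)
  read b, top #: go to q1, push AX# → (q1, bbaab, AX#)
  read b, top A: go to q2, push ε → (q2, baab, X#)
  read b, top X: go to q0, push AX → (q0, aab, AX#)
  read a, top A: go to q0, push ε → (q0, ab, X#)
  read a, top X: go to q2, push AX → (q2, b, AX#)
  read b, top A: go to q1, push X → (q1, ε, XX#)
All input consumed; M is in state q1.

q1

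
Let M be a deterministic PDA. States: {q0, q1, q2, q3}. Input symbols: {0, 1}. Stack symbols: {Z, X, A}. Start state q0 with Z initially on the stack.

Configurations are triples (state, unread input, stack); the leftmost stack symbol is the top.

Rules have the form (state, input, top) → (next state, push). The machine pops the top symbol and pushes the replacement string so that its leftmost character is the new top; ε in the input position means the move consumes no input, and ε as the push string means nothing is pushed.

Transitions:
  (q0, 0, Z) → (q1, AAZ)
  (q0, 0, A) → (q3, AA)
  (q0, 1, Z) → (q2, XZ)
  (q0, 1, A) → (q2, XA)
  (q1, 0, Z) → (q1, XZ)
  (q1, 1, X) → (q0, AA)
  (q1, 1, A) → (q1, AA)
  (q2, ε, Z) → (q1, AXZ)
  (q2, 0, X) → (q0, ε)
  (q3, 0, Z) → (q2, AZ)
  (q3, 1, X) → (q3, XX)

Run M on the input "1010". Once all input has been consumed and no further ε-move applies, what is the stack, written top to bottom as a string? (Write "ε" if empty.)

(q0, 1010, Z)
  read 1, top Z: go to q2, push XZ → (q2, 010, XZ)
  read 0, top X: go to q0, push ε → (q0, 10, Z)
  read 1, top Z: go to q2, push XZ → (q2, 0, XZ)
  read 0, top X: go to q0, push ε → (q0, ε, Z)
All input consumed in state q0 with stack Z.

Z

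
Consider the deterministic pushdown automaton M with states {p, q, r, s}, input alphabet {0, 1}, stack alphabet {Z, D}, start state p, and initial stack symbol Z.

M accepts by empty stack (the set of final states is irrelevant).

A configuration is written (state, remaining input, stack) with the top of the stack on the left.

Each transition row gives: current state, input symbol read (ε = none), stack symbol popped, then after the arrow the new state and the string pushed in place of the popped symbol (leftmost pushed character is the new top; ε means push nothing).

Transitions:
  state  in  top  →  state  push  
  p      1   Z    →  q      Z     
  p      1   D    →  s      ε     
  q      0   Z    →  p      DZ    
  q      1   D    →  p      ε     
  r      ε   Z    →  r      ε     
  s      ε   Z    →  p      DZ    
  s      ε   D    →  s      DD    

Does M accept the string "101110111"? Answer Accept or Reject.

(p, 101110111, Z)
  read 1, top Z: go to q, push Z → (q, 01110111, Z)
  read 0, top Z: go to p, push DZ → (p, 1110111, DZ)
  read 1, top D: go to s, push ε → (s, 110111, Z)
  ε-move, top Z: go to p, push DZ → (p, 110111, DZ)
  read 1, top D: go to s, push ε → (s, 10111, Z)
  ε-move, top Z: go to p, push DZ → (p, 10111, DZ)
  read 1, top D: go to s, push ε → (s, 0111, Z)
  ε-move, top Z: go to p, push DZ → (p, 0111, DZ)
No transition applies at (p, 0111, DZ); input not fully consumed.

Reject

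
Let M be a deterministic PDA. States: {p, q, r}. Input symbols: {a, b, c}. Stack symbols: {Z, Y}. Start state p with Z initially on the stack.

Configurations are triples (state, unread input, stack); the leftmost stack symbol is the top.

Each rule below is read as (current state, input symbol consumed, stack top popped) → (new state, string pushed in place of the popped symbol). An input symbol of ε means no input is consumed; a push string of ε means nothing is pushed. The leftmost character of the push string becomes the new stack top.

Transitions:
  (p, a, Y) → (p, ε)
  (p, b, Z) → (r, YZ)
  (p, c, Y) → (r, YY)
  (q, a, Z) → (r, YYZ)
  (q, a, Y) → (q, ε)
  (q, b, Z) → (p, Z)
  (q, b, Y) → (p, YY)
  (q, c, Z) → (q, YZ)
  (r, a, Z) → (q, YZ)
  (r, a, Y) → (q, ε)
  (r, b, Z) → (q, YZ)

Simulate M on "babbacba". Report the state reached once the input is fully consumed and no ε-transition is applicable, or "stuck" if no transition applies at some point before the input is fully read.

p

(p, babbacba, Z)
  read b, top Z: go to r, push YZ → (r, abbacba, YZ)
  read a, top Y: go to q, push ε → (q, bbacba, Z)
  read b, top Z: go to p, push Z → (p, bacba, Z)
  read b, top Z: go to r, push YZ → (r, acba, YZ)
  read a, top Y: go to q, push ε → (q, cba, Z)
  read c, top Z: go to q, push YZ → (q, ba, YZ)
  read b, top Y: go to p, push YY → (p, a, YYZ)
  read a, top Y: go to p, push ε → (p, ε, YZ)
All input consumed; M is in state p.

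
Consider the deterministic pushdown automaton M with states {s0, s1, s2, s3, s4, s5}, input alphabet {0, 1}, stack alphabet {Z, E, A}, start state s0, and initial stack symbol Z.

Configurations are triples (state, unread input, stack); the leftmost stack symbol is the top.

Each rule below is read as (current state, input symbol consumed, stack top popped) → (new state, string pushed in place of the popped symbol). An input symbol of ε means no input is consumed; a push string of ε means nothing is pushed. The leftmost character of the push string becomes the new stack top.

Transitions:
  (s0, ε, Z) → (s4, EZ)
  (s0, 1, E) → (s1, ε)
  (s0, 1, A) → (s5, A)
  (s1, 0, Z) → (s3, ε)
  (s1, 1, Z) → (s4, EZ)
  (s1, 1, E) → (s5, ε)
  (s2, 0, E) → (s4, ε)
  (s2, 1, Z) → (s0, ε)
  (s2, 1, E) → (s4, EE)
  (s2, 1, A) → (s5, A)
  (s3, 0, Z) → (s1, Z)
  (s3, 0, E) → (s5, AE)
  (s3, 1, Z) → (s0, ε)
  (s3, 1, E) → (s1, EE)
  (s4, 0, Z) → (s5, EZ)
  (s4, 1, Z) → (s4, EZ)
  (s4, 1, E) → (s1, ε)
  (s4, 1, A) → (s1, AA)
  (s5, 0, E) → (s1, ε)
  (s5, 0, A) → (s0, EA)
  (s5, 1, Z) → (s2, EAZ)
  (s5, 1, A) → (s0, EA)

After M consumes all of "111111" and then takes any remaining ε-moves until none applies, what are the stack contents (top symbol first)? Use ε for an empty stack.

EZ

(s0, 111111, Z) ⊢ (s4, 111111, EZ) ⊢ (s1, 11111, Z) ⊢ (s4, 1111, EZ) ⊢ (s1, 111, Z) ⊢ (s4, 11, EZ) ⊢ (s1, 1, Z) ⊢ (s4, ε, EZ)
All input consumed in state s4 with stack EZ.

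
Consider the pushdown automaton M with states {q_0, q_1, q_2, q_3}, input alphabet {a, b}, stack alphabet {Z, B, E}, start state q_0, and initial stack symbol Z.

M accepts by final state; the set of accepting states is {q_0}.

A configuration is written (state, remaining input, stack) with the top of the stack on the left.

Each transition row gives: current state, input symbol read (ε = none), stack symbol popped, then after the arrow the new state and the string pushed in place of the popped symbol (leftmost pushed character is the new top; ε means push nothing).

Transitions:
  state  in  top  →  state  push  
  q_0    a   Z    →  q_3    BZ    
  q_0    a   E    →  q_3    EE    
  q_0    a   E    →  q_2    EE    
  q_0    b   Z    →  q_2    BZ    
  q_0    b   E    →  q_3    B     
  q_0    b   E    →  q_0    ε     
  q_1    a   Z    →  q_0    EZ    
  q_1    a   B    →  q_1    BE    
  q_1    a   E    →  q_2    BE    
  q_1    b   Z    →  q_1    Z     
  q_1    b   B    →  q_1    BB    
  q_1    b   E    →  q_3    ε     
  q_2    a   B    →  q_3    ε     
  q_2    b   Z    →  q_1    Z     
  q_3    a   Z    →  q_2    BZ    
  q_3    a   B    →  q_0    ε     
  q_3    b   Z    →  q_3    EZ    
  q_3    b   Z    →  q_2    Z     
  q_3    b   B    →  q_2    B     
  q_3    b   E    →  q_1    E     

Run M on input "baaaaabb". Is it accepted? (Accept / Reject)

Reject

No computation consumes all input and reaches a final state.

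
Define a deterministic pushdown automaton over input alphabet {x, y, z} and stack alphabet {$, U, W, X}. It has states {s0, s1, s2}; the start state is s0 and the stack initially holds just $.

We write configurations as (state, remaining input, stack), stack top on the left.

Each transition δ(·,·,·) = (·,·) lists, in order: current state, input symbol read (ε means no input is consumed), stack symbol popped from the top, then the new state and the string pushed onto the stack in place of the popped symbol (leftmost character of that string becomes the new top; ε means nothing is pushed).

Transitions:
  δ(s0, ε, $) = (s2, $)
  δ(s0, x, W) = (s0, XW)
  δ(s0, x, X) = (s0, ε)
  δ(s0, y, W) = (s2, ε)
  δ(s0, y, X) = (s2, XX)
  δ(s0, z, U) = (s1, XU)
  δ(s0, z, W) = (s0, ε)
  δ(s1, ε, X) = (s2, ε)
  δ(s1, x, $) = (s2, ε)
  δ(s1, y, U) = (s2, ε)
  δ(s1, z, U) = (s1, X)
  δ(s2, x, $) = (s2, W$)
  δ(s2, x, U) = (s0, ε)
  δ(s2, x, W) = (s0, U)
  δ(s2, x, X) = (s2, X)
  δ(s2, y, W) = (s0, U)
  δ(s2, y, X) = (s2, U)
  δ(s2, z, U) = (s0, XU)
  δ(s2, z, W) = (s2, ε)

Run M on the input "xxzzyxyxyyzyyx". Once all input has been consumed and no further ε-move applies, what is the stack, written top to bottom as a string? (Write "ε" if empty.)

XUXU$

(s0, xxzzyxyxyyzyyx, $)
  ε-move, top $: go to s2, push $ → (s2, xxzzyxyxyyzyyx, $)
  read x, top $: go to s2, push W$ → (s2, xzzyxyxyyzyyx, W$)
  read x, top W: go to s0, push U → (s0, zzyxyxyyzyyx, U$)
  read z, top U: go to s1, push XU → (s1, zyxyxyyzyyx, XU$)
  ε-move, top X: go to s2, push ε → (s2, zyxyxyyzyyx, U$)
  read z, top U: go to s0, push XU → (s0, yxyxyyzyyx, XU$)
  read y, top X: go to s2, push XX → (s2, xyxyyzyyx, XXU$)
  read x, top X: go to s2, push X → (s2, yxyyzyyx, XXU$)
  read y, top X: go to s2, push U → (s2, xyyzyyx, UXU$)
  read x, top U: go to s0, push ε → (s0, yyzyyx, XU$)
  read y, top X: go to s2, push XX → (s2, yzyyx, XXU$)
  read y, top X: go to s2, push U → (s2, zyyx, UXU$)
  read z, top U: go to s0, push XU → (s0, yyx, XUXU$)
  read y, top X: go to s2, push XX → (s2, yx, XXUXU$)
  read y, top X: go to s2, push U → (s2, x, UXUXU$)
  read x, top U: go to s0, push ε → (s0, ε, XUXU$)
All input consumed in state s0 with stack XUXU$.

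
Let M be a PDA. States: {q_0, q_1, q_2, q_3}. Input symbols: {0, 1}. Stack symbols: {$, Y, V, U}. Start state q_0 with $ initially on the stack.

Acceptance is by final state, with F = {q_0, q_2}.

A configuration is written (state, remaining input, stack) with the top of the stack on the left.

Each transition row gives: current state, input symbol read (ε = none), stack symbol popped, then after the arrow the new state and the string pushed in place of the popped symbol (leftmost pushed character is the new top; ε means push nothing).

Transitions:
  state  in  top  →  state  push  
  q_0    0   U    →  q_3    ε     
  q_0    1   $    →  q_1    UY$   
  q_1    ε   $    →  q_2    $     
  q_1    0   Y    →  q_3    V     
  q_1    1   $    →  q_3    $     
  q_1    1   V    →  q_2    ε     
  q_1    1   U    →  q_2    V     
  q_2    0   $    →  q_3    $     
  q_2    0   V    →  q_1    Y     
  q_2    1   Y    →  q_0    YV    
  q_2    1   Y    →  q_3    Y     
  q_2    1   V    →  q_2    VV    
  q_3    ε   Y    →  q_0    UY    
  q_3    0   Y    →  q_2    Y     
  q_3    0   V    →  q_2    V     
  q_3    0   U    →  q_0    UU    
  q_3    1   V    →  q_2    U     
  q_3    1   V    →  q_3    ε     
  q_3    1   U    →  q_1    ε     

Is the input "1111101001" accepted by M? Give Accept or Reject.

No computation consumes all input and reaches a final state.

Reject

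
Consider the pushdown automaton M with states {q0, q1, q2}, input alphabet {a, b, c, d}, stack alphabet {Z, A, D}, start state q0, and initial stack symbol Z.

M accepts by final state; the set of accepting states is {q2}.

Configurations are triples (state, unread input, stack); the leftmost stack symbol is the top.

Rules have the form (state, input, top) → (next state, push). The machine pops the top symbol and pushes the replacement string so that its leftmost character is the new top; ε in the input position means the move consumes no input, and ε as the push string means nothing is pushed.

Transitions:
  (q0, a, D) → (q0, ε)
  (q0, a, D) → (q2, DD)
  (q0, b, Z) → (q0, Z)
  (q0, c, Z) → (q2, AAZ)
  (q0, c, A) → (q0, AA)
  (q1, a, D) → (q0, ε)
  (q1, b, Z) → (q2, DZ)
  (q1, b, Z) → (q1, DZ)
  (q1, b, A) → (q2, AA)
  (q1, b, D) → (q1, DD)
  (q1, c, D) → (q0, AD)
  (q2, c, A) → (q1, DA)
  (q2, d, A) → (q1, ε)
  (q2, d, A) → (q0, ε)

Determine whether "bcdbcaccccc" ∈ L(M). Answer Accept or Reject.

Reject

No computation consumes all input and reaches a final state.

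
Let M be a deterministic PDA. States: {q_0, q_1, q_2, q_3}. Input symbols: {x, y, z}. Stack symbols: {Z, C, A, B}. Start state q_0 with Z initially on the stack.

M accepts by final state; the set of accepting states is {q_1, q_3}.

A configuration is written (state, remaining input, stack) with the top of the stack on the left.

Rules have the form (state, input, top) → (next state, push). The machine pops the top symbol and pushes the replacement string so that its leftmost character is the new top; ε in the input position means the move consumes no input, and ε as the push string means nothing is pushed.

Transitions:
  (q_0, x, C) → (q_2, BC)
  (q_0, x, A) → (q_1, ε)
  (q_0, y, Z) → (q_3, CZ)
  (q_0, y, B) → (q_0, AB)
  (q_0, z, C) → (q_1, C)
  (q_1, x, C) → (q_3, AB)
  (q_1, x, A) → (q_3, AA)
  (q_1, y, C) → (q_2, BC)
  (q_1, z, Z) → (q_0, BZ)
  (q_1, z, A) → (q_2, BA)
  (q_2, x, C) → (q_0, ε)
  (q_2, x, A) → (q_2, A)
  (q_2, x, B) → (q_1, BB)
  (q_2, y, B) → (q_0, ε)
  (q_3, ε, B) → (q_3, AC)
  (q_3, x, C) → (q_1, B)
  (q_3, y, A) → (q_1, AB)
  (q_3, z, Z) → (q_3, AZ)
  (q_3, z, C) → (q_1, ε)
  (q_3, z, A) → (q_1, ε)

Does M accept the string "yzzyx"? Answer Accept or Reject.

Accept

(q_0, yzzyx, Z)
  read y, top Z: go to q_3, push CZ → (q_3, zzyx, CZ)
  read z, top C: go to q_1, push ε → (q_1, zyx, Z)
  read z, top Z: go to q_0, push BZ → (q_0, yx, BZ)
  read y, top B: go to q_0, push AB → (q_0, x, ABZ)
  read x, top A: go to q_1, push ε → (q_1, ε, BZ)
All input consumed; state q_1 ∈ F.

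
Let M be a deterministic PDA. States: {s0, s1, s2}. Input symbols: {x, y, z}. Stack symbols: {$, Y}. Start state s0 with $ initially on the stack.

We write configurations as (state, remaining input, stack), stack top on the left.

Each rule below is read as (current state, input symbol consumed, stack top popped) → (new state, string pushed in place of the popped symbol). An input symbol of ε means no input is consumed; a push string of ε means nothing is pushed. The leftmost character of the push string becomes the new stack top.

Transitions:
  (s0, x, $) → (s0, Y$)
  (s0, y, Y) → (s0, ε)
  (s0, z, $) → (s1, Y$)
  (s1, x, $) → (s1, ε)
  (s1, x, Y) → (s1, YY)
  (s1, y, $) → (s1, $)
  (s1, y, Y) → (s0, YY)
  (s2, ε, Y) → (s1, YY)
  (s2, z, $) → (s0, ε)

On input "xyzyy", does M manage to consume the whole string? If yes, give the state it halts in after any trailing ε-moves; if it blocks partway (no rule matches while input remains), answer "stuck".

(s0, xyzyy, $)
  read x, top $: go to s0, push Y$ → (s0, yzyy, Y$)
  read y, top Y: go to s0, push ε → (s0, zyy, $)
  read z, top $: go to s1, push Y$ → (s1, yy, Y$)
  read y, top Y: go to s0, push YY → (s0, y, YY$)
  read y, top Y: go to s0, push ε → (s0, ε, Y$)
All input consumed; M is in state s0.

s0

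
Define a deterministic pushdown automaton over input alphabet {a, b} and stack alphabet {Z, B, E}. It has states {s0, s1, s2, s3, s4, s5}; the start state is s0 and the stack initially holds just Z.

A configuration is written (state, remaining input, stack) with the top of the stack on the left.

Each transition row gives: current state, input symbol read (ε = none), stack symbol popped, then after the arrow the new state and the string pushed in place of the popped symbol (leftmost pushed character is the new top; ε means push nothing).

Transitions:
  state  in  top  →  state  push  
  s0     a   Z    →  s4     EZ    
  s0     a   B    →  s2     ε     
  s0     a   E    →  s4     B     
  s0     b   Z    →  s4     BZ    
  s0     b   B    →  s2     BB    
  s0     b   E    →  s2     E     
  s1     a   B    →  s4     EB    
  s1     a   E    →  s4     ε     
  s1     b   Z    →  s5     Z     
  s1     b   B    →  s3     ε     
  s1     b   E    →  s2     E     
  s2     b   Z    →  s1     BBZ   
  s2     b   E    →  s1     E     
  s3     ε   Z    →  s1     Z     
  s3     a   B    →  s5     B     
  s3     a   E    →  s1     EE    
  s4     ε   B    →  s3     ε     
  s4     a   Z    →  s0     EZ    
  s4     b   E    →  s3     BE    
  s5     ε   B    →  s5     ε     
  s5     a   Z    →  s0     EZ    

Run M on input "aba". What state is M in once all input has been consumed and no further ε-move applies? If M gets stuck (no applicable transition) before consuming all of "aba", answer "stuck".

(s0, aba, Z)
  read a, top Z: go to s4, push EZ → (s4, ba, EZ)
  read b, top E: go to s3, push BE → (s3, a, BEZ)
  read a, top B: go to s5, push B → (s5, ε, BEZ)
  ε-move, top B: go to s5, push ε → (s5, ε, EZ)
All input consumed; M is in state s5.

s5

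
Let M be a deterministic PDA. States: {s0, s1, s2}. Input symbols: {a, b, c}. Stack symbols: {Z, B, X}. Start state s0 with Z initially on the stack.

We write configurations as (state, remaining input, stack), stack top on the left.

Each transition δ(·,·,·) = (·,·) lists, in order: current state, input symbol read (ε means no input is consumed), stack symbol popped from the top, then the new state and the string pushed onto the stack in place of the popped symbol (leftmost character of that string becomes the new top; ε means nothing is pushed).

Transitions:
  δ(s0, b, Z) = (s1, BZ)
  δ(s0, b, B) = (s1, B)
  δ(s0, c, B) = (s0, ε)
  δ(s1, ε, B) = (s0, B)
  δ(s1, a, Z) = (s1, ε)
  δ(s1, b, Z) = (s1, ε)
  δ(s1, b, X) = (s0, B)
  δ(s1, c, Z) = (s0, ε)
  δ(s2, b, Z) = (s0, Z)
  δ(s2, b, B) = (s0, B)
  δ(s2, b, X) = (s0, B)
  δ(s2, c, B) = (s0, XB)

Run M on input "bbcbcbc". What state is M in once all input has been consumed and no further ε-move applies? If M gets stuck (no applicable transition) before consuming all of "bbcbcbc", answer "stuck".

(s0, bbcbcbc, Z) ⊢ (s1, bcbcbc, BZ) ⊢ (s0, bcbcbc, BZ) ⊢ (s1, cbcbc, BZ) ⊢ (s0, cbcbc, BZ) ⊢ (s0, bcbc, Z) ⊢ (s1, cbc, BZ) ⊢ (s0, cbc, BZ) ⊢ (s0, bc, Z) ⊢ (s1, c, BZ) ⊢ (s0, c, BZ) ⊢ (s0, ε, Z)
All input consumed; M is in state s0.

s0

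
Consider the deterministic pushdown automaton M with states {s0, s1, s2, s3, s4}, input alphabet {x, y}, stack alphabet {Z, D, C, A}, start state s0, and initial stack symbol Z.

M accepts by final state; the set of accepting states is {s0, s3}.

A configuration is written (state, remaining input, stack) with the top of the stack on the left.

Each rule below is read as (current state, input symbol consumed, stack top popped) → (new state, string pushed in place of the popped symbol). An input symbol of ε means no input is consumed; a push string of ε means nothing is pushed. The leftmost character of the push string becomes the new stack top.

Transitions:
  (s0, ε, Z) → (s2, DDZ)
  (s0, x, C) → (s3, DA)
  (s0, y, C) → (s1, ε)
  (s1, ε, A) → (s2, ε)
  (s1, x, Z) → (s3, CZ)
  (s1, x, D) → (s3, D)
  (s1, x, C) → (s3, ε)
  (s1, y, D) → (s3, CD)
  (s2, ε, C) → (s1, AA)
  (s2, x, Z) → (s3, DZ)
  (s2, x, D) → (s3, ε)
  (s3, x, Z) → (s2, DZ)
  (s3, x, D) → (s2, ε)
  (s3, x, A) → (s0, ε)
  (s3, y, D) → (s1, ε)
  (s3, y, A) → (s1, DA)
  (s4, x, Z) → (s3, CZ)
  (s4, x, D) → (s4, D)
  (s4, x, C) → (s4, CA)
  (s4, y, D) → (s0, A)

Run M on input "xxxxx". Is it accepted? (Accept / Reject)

(s0, xxxxx, Z)
  ε-move, top Z: go to s2, push DDZ → (s2, xxxxx, DDZ)
  read x, top D: go to s3, push ε → (s3, xxxx, DZ)
  read x, top D: go to s2, push ε → (s2, xxx, Z)
  read x, top Z: go to s3, push DZ → (s3, xx, DZ)
  read x, top D: go to s2, push ε → (s2, x, Z)
  read x, top Z: go to s3, push DZ → (s3, ε, DZ)
All input consumed; state s3 ∈ F.

Accept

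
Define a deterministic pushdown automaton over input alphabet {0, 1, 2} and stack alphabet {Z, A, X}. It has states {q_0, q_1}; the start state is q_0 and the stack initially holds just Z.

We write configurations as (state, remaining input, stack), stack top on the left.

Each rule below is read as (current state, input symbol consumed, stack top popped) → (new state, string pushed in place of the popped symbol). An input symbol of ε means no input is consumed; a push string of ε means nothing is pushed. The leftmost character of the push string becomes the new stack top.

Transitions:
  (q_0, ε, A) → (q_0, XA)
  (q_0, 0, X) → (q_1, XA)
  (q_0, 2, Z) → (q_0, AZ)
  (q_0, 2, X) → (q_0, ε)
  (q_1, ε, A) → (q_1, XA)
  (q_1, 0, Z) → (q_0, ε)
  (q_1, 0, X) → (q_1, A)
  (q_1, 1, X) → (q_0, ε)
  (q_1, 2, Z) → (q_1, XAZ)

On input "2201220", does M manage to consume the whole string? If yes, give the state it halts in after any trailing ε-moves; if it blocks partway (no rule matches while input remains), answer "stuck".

q_1

(q_0, 2201220, Z) ⊢ (q_0, 201220, AZ) ⊢ (q_0, 201220, XAZ) ⊢ (q_0, 01220, AZ) ⊢ (q_0, 01220, XAZ) ⊢ (q_1, 1220, XAAZ) ⊢ (q_0, 220, AAZ) ⊢ (q_0, 220, XAAZ) ⊢ (q_0, 20, AAZ) ⊢ (q_0, 20, XAAZ) ⊢ (q_0, 0, AAZ) ⊢ (q_0, 0, XAAZ) ⊢ (q_1, ε, XAAAZ)
All input consumed; M is in state q_1.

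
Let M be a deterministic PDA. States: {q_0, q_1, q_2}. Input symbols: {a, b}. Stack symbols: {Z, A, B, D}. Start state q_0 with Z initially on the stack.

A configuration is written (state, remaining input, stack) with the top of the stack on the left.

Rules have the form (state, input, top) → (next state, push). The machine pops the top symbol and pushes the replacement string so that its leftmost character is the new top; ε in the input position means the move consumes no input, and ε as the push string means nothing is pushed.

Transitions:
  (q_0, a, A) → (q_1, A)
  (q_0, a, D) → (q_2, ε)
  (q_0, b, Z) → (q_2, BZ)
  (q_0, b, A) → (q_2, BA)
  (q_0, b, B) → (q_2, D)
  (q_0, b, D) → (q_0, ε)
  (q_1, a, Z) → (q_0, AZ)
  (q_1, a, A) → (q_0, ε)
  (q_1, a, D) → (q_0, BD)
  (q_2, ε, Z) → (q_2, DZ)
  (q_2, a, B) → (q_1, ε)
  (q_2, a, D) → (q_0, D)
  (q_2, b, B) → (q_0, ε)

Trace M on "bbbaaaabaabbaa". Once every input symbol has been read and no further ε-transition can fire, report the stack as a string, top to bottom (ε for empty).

Z

(q_0, bbbaaaabaabbaa, Z)
  read b, top Z: go to q_2, push BZ → (q_2, bbaaaabaabbaa, BZ)
  read b, top B: go to q_0, push ε → (q_0, baaaabaabbaa, Z)
  read b, top Z: go to q_2, push BZ → (q_2, aaaabaabbaa, BZ)
  read a, top B: go to q_1, push ε → (q_1, aaabaabbaa, Z)
  read a, top Z: go to q_0, push AZ → (q_0, aabaabbaa, AZ)
  read a, top A: go to q_1, push A → (q_1, abaabbaa, AZ)
  read a, top A: go to q_0, push ε → (q_0, baabbaa, Z)
  read b, top Z: go to q_2, push BZ → (q_2, aabbaa, BZ)
  read a, top B: go to q_1, push ε → (q_1, abbaa, Z)
  read a, top Z: go to q_0, push AZ → (q_0, bbaa, AZ)
  read b, top A: go to q_2, push BA → (q_2, baa, BAZ)
  read b, top B: go to q_0, push ε → (q_0, aa, AZ)
  read a, top A: go to q_1, push A → (q_1, a, AZ)
  read a, top A: go to q_0, push ε → (q_0, ε, Z)
All input consumed in state q_0 with stack Z.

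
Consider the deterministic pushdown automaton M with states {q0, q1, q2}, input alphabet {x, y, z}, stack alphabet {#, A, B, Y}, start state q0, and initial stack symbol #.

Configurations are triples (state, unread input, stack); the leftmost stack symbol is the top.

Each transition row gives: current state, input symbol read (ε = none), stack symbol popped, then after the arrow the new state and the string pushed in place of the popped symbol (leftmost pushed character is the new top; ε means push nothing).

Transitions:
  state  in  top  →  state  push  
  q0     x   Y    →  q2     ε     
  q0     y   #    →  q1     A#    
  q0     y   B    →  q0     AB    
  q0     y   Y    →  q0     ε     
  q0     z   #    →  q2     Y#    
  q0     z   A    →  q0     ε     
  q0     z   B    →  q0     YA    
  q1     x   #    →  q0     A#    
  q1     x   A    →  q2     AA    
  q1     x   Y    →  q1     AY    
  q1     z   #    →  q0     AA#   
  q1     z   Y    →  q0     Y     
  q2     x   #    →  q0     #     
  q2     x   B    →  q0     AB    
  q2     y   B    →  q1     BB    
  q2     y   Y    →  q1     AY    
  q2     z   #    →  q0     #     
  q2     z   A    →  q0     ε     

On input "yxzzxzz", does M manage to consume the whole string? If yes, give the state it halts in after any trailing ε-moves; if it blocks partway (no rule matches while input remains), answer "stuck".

(q0, yxzzxzz, #)
  read y, top #: go to q1, push A# → (q1, xzzxzz, A#)
  read x, top A: go to q2, push AA → (q2, zzxzz, AA#)
  read z, top A: go to q0, push ε → (q0, zxzz, A#)
  read z, top A: go to q0, push ε → (q0, xzz, #)
No transition for (q0, x, top #); M blocks with input xzz remaining.

stuck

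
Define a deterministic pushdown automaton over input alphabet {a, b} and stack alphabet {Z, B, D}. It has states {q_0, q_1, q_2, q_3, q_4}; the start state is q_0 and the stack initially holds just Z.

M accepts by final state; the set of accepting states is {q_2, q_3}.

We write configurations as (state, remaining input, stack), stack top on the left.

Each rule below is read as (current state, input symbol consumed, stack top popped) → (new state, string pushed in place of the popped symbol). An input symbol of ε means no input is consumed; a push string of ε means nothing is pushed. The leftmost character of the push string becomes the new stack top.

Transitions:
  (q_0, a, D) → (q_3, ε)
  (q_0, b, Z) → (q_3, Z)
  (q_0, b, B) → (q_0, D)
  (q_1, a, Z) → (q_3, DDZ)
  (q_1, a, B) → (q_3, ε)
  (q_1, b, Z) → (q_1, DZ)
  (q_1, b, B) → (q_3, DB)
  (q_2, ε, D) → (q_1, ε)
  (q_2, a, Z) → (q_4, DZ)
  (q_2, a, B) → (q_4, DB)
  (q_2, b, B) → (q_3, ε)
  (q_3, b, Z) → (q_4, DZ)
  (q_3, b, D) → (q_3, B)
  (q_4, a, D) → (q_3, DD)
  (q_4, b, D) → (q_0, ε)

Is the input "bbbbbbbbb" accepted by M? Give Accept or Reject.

Reject

(q_0, bbbbbbbbb, Z) ⊢ (q_3, bbbbbbbb, Z) ⊢ (q_4, bbbbbbb, DZ) ⊢ (q_0, bbbbbb, Z) ⊢ (q_3, bbbbb, Z) ⊢ (q_4, bbbb, DZ) ⊢ (q_0, bbb, Z) ⊢ (q_3, bb, Z) ⊢ (q_4, b, DZ) ⊢ (q_0, ε, Z)
All input consumed; state q_0 ∉ F and no further ε-move applies.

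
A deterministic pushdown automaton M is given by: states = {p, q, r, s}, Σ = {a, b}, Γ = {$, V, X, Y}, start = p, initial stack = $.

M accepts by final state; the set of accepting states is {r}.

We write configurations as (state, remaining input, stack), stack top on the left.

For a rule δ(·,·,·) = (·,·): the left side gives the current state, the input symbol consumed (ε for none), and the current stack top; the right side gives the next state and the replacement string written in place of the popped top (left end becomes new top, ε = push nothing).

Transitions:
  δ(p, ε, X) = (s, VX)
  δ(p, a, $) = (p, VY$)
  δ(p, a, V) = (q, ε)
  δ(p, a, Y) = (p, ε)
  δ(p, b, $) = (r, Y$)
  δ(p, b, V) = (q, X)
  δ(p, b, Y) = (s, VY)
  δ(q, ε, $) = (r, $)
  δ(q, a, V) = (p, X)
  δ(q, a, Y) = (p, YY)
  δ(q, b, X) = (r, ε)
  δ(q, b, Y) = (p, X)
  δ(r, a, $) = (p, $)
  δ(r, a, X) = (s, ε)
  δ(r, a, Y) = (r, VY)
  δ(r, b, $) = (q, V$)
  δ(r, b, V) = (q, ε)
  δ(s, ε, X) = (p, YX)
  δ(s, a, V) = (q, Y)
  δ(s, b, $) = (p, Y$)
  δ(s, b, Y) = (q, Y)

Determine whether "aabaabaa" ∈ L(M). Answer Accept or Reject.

(p, aabaabaa, $)
  read a, top $: go to p, push VY$ → (p, abaabaa, VY$)
  read a, top V: go to q, push ε → (q, baabaa, Y$)
  read b, top Y: go to p, push X → (p, aabaa, X$)
  ε-move, top X: go to s, push VX → (s, aabaa, VX$)
  read a, top V: go to q, push Y → (q, abaa, YX$)
  read a, top Y: go to p, push YY → (p, baa, YYX$)
  read b, top Y: go to s, push VY → (s, aa, VYYX$)
  read a, top V: go to q, push Y → (q, a, YYYX$)
  read a, top Y: go to p, push YY → (p, ε, YYYYX$)
All input consumed; state p ∉ F and no further ε-move applies.

Reject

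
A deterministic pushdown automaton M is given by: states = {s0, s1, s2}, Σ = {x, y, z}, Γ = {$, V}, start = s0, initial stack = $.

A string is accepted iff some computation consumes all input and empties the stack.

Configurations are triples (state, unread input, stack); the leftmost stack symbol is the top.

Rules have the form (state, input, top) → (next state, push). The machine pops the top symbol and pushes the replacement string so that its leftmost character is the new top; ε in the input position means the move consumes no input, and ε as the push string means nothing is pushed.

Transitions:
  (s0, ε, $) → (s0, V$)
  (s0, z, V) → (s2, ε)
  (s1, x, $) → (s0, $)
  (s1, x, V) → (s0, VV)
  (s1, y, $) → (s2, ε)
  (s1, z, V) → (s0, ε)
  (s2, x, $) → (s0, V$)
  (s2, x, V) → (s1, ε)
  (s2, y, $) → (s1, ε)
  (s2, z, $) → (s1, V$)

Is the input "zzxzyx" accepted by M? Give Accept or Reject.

Reject

(s0, zzxzyx, $) ⊢ (s0, zzxzyx, V$) ⊢ (s2, zxzyx, $) ⊢ (s1, xzyx, V$) ⊢ (s0, zyx, VV$) ⊢ (s2, yx, V$)
No transition applies at (s2, yx, V$); input not fully consumed.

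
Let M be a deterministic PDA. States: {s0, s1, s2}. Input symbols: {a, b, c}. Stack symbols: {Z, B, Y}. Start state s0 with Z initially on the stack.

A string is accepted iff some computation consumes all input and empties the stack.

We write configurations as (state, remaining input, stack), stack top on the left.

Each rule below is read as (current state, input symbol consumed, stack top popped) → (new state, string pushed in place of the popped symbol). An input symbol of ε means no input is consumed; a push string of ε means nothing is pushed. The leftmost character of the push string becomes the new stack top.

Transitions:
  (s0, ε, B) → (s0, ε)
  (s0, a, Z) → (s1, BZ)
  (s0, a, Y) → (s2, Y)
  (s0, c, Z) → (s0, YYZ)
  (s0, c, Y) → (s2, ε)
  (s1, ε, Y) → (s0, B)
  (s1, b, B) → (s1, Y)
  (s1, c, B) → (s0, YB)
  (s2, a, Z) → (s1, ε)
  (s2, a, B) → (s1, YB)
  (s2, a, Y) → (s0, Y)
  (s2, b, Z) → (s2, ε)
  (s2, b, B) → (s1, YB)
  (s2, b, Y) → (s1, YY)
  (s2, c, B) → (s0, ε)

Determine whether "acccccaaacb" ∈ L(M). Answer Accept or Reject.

(s0, acccccaaacb, Z)
  read a, top Z: go to s1, push BZ → (s1, cccccaaacb, BZ)
  read c, top B: go to s0, push YB → (s0, ccccaaacb, YBZ)
  read c, top Y: go to s2, push ε → (s2, cccaaacb, BZ)
  read c, top B: go to s0, push ε → (s0, ccaaacb, Z)
  read c, top Z: go to s0, push YYZ → (s0, caaacb, YYZ)
  read c, top Y: go to s2, push ε → (s2, aaacb, YZ)
  read a, top Y: go to s0, push Y → (s0, aacb, YZ)
  read a, top Y: go to s2, push Y → (s2, acb, YZ)
  read a, top Y: go to s0, push Y → (s0, cb, YZ)
  read c, top Y: go to s2, push ε → (s2, b, Z)
  read b, top Z: go to s2, push ε → (s2, ε, ε)
All input consumed and the stack is empty.

Accept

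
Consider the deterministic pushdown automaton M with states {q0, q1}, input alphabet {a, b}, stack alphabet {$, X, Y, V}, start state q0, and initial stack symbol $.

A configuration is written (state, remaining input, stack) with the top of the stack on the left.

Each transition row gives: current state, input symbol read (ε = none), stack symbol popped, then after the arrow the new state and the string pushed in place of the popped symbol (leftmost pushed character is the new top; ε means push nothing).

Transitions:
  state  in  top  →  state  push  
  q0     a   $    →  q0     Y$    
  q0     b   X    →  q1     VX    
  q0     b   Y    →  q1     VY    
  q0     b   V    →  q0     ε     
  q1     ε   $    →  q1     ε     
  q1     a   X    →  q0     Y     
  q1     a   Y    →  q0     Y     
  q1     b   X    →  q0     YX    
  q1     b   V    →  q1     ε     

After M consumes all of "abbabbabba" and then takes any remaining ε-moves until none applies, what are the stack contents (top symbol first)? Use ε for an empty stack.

(q0, abbabbabba, $) ⊢ (q0, bbabbabba, Y$) ⊢ (q1, babbabba, VY$) ⊢ (q1, abbabba, Y$) ⊢ (q0, bbabba, Y$) ⊢ (q1, babba, VY$) ⊢ (q1, abba, Y$) ⊢ (q0, bba, Y$) ⊢ (q1, ba, VY$) ⊢ (q1, a, Y$) ⊢ (q0, ε, Y$)
All input consumed in state q0 with stack Y$.

Y$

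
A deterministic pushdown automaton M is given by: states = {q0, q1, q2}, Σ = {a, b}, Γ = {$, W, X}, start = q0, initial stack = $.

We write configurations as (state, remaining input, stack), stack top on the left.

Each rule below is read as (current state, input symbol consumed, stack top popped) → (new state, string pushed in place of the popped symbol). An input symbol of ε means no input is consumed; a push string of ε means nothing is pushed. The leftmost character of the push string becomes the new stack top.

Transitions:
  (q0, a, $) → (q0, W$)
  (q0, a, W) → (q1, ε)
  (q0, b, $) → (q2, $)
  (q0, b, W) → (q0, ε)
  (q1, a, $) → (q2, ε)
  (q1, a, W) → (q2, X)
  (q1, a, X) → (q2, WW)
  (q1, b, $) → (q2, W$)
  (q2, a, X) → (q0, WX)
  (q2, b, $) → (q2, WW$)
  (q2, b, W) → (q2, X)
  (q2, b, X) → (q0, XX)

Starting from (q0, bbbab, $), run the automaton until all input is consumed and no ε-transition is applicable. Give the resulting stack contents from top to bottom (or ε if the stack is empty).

XW$

(q0, bbbab, $)
  read b, top $: go to q2, push $ → (q2, bbab, $)
  read b, top $: go to q2, push WW$ → (q2, bab, WW$)
  read b, top W: go to q2, push X → (q2, ab, XW$)
  read a, top X: go to q0, push WX → (q0, b, WXW$)
  read b, top W: go to q0, push ε → (q0, ε, XW$)
All input consumed in state q0 with stack XW$.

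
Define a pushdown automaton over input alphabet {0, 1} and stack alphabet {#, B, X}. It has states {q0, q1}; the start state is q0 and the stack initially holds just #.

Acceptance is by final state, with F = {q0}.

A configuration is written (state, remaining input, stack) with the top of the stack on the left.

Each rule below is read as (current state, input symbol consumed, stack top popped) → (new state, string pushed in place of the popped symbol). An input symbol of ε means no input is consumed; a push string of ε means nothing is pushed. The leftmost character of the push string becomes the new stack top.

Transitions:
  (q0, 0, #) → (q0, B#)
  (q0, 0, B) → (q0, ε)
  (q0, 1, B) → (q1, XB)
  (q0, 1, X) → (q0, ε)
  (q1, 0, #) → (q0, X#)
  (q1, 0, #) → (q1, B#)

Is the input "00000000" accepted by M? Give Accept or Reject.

One accepting computation: (q0, 00000000, #) ⊢ (q0, 0000000, B#) ⊢ (q0, 000000, #) ⊢ (q0, 00000, B#) ⊢ (q0, 0000, #) ⊢ (q0, 000, B#) ⊢ (q0, 00, #) ⊢ (q0, 0, B#) ⊢ (q0, ε, #)
All input consumed and state q0 ∈ F.

Accept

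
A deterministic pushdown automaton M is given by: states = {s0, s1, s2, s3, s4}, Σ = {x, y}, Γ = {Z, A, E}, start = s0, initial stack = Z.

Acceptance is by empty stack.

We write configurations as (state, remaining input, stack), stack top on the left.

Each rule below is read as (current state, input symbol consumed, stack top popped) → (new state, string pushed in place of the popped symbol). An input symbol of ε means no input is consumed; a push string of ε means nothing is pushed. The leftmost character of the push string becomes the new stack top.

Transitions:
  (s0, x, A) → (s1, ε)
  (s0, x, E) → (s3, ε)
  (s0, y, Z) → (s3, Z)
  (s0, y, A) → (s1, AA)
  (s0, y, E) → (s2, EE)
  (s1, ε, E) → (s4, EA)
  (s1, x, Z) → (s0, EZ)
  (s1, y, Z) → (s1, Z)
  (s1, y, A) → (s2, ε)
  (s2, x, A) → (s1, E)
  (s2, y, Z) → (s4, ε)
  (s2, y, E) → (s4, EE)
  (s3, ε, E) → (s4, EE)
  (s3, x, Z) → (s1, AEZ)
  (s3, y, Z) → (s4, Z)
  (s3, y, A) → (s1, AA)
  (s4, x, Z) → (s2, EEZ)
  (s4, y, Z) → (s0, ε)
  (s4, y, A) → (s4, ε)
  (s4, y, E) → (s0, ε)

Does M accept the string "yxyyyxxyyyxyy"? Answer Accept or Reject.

Accept

(s0, yxyyyxxyyyxyy, Z)
  read y, top Z: go to s3, push Z → (s3, xyyyxxyyyxyy, Z)
  read x, top Z: go to s1, push AEZ → (s1, yyyxxyyyxyy, AEZ)
  read y, top A: go to s2, push ε → (s2, yyxxyyyxyy, EZ)
  read y, top E: go to s4, push EE → (s4, yxxyyyxyy, EEZ)
  read y, top E: go to s0, push ε → (s0, xxyyyxyy, EZ)
  read x, top E: go to s3, push ε → (s3, xyyyxyy, Z)
  read x, top Z: go to s1, push AEZ → (s1, yyyxyy, AEZ)
  read y, top A: go to s2, push ε → (s2, yyxyy, EZ)
  read y, top E: go to s4, push EE → (s4, yxyy, EEZ)
  read y, top E: go to s0, push ε → (s0, xyy, EZ)
  read x, top E: go to s3, push ε → (s3, yy, Z)
  read y, top Z: go to s4, push Z → (s4, y, Z)
  read y, top Z: go to s0, push ε → (s0, ε, ε)
All input consumed and the stack is empty.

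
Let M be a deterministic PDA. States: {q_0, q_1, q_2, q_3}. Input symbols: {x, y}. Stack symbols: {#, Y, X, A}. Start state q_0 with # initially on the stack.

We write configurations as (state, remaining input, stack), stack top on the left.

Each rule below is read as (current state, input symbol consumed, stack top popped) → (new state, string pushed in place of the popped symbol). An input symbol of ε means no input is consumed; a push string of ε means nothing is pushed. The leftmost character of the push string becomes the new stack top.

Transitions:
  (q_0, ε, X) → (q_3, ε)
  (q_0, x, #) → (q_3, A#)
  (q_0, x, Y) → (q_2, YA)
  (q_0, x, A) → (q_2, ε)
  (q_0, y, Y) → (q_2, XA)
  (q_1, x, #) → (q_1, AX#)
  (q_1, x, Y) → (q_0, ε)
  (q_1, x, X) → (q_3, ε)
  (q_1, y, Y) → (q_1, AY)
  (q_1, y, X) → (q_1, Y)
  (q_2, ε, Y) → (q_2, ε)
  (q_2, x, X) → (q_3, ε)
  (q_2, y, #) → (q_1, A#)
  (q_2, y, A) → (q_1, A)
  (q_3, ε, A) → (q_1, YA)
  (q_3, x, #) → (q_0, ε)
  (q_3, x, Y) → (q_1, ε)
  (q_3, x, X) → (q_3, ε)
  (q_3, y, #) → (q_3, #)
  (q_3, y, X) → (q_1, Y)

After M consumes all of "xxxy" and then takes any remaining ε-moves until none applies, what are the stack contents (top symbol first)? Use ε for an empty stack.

(q_0, xxxy, #)
  read x, top #: go to q_3, push A# → (q_3, xxy, A#)
  ε-move, top A: go to q_1, push YA → (q_1, xxy, YA#)
  read x, top Y: go to q_0, push ε → (q_0, xy, A#)
  read x, top A: go to q_2, push ε → (q_2, y, #)
  read y, top #: go to q_1, push A# → (q_1, ε, A#)
All input consumed in state q_1 with stack A#.

A#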